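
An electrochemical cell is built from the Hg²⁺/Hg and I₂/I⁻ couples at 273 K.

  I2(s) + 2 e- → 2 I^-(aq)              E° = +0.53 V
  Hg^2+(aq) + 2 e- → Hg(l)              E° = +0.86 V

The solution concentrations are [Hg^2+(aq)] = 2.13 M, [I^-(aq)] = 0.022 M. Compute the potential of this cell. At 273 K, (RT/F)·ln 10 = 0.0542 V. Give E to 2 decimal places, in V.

+0.25 V

Hg²⁺/Hg is reduced (cathode, E° = +0.86 V) and I₂/I⁻ is oxidized (anode).
The standard potential is +0.86 − (+0.53) = +0.33 V and the balanced reaction transfers n = 2 electrons.
Balancing gives Hg^2+(aq) + 2 I^-(aq) → Hg(l) + I2(s); hence Q = 1 / ([Hg^2+(aq)]·[I^-(aq)]^2) = 970 (log Q = 2.987).
Applying E = E° − (RT ln10/nF)·log Q gives +0.33 − (0.0542/2)(2.987) = +0.25 V.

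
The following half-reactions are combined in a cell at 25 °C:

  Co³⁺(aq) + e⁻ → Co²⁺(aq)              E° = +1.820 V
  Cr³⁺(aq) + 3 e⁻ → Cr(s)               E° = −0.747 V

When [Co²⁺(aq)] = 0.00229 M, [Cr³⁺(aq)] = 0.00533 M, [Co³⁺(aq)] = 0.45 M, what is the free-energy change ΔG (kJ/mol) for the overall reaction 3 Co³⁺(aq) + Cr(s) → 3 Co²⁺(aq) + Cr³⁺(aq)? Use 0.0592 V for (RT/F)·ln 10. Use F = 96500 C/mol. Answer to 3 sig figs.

The standard cell potential is +1.820 − (−0.747) = +2.567 V, with n = 3 electrons in the balanced equation.
Here Q = ([Co²⁺(aq)]^3·[Cr³⁺(aq)]) / [Co³⁺(aq)]^3 = 7.02×10^−10 (log Q = −9.153), giving E = +2.567 − (0.0592/3)·(−9.153) = +2.7476 V.
Then ΔG = −nFE = −3 × 96500 × +2.7476 J/mol = −795 kJ/mol.

−795 kJ/mol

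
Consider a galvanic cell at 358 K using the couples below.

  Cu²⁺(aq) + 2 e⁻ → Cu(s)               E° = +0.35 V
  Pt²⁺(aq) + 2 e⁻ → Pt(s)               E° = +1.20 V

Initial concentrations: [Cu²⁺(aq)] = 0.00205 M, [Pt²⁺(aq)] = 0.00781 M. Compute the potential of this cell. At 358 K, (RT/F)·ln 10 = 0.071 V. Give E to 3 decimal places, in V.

Since E°(Pt²⁺/Pt) > E°(Cu²⁺/Cu), Pt²⁺/Pt serves as the cathode.
E°cell = +1.20 − (+0.35) = +0.85 V, with n = 2 electrons transferred.
For the overall reaction Pt²⁺(aq) + Cu(s) → Pt(s) + Cu²⁺(aq), Q = [Cu²⁺(aq)] / [Pt²⁺(aq)] = 0.262, giving log Q = −0.581.
By the Nernst equation, E = +0.85 − (0.071/2)·(−0.581) = +0.871 V.

+0.871 V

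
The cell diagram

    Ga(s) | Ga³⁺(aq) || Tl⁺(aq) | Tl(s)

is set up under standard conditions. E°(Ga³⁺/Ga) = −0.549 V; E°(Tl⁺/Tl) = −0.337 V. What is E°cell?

+0.212 V

By convention the left-hand electrode in cell notation is the anode (oxidation) and the right-hand electrode is the cathode (reduction).
E°cell = E°(right) − E°(left) = −0.337 − (−0.549) = +0.212 V.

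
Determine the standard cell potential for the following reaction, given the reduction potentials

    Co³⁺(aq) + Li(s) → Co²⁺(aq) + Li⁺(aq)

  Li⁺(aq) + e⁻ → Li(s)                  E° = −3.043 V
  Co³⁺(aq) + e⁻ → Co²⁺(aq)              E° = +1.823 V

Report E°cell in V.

+4.866 V

In the reaction as written, Co³⁺(aq) is reduced (cathode) and Li⁺(aq) is produced by oxidation at the anode.
E°cell = E°(cathode) − E°(anode) = +1.823 − (−3.043) = +4.866 V.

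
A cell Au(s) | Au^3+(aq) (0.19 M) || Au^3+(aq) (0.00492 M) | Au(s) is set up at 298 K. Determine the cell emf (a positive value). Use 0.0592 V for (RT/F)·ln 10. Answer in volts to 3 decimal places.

For a concentration cell E°cell = 0, since both electrodes use the same couple.
The compartment with the higher Au^3+(aq) concentration (0.19 M) acts as the cathode; ions are reduced there and produced at the dilute (0.00492 M) anode.
With n = 3, Ecell = −(0.0592/3)·log([dilute]/[conc]) = −(0.0592/3)·log(0.00492/0.19) = +0.031 V.

0.031 V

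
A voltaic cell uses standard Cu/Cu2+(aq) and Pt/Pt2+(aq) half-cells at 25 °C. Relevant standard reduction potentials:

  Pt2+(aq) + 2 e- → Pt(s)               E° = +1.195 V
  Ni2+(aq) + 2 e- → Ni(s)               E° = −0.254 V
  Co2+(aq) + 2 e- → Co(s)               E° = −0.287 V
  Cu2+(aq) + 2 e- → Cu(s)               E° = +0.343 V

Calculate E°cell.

The Pt²⁺/Pt couple has the higher E°, so Pt ion is reduced (cathode) and Cu is oxidized (anode).
E°cell = E°(cathode) − E°(anode) = +1.195 − (+0.343) = +0.852 V.

+0.852 V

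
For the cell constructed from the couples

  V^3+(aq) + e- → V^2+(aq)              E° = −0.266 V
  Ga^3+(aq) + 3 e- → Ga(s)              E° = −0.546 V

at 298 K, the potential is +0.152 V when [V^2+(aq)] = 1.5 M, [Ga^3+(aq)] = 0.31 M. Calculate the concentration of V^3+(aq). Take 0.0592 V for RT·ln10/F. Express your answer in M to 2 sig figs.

V³⁺/V²⁺ is the cathode (higher E°); E°cell = −0.266 − (−0.546) = +0.280 V with n = 3.
From the Nernst equation, log Q = n(E° − E)/0.0592 = 3·(+0.280 − (+0.152))/0.0592 = 6.486.
For 3 V^3+(aq) + Ga(s) → 3 V^2+(aq) + Ga^3+(aq), the reaction quotient is Q = ([V^2+(aq)]^3·[Ga^3+(aq)]) / [V^3+(aq)]^3.
Solving for the unknown gives log [V^3+(aq)] = −2.155, so [V^3+(aq)] ≈ 0.0070 M.

0.0070 M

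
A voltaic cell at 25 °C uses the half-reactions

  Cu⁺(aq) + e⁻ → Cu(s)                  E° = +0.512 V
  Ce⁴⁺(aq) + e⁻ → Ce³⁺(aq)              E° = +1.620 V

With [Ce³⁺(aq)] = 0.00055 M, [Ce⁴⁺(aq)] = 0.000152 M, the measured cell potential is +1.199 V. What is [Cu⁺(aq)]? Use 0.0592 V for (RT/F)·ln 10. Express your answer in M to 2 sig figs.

0.0080 M

With Ce⁴⁺/Ce³⁺ at the cathode and Cu⁺/Cu at the anode, E°cell = +1.620 − (+0.512) = +1.108 V (n = 1).
Rearranging E = E° − (0.0592/n)·log Q gives log Q = 1(+1.108 − (+1.199))/0.0592 = −1.537.
The balanced reaction is Ce⁴⁺(aq) + Cu(s) → Ce³⁺(aq) + Cu⁺(aq), so Q = ([Ce³⁺(aq)]·[Cu⁺(aq)]) / [Ce⁴⁺(aq)].
Solving for the unknown gives log [Cu⁺(aq)] = −2.096, so [Cu⁺(aq)] ≈ 0.0080 M.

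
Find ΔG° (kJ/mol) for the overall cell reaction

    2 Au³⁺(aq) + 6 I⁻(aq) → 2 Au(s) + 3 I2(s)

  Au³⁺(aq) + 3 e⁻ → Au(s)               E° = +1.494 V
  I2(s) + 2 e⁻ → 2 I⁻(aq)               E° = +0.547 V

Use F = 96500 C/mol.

In the reaction as written Au³⁺(aq) is reduced, so the Au³⁺/Au couple is the cathode and I₂/I⁻ is the anode.
E°cell = +1.494 − (+0.547) = +0.947 V; balancing electrons gives n = 6.
ΔG° = −nFE°cell = −(6)(96500)(+0.947) J/mol = −548 kJ/mol.

−548 kJ/mol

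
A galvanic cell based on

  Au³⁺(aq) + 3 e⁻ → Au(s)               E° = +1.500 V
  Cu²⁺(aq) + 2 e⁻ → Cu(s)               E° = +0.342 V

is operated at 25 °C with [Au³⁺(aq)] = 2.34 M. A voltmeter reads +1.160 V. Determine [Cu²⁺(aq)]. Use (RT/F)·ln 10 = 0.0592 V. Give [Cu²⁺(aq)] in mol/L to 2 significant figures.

The Au³⁺/Au couple has the larger reduction potential, so it is the cathode: E°cell = +1.500 − (+0.342) = +1.158 V and n = 6.
From the Nernst equation, log Q = n(E° − E)/0.0592 = 6·(+1.158 − (+1.160))/0.0592 = −0.203.
The balanced reaction is 2 Au³⁺(aq) + 3 Cu(s) → 2 Au(s) + 3 Cu²⁺(aq), so Q = [Cu²⁺(aq)]^3 / [Au³⁺(aq)]^2.
Isolating [Cu²⁺(aq)] in Q = 10^{−0.203} yields log [Cu²⁺(aq)] = 0.178, i.e. 1.5 M.

1.5 M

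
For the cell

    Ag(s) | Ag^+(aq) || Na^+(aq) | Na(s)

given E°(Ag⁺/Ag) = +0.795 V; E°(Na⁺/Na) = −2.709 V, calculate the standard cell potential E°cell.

By convention the left-hand electrode in cell notation is the anode (oxidation) and the right-hand electrode is the cathode (reduction).
E°cell = E°(right) − E°(left) = −2.709 − (+0.795) = −3.504 V.
The negative sign shows that, as written, the cell would require an external voltage to drive the reaction.

−3.504 V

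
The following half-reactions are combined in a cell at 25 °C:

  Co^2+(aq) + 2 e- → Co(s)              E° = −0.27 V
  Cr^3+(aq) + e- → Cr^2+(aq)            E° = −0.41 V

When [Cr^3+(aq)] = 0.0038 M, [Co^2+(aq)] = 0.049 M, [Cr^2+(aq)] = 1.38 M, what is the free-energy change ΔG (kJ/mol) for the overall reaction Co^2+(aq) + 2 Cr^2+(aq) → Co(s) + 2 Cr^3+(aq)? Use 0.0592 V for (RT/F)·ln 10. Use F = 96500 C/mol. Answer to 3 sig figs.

E°cell = −0.27 − (−0.41) = +0.14 V; the balanced reaction transfers n = 2 electrons.
The reaction quotient is [Cr^3+(aq)]^2 / ([Co^2+(aq)]·[Cr^2+(aq)]^2) = 0.000155; by Nernst, E = +0.14 − (0.0592/2)(−3.810) = +0.2528 V.
Finally ΔG = −nFE = −(2)(96500 C/mol)(+0.2528 V) = −48.8 kJ/mol.

−48.8 kJ/mol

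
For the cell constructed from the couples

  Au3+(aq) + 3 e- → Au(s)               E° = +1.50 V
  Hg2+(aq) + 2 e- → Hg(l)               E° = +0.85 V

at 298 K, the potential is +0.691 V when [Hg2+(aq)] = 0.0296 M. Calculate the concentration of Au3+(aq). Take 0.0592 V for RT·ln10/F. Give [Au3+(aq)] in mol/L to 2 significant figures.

The Au³⁺/Au couple has the larger reduction potential, so it is the cathode: E°cell = +1.50 − (+0.85) = +0.65 V and n = 6.
Since E = E° − (0.0592/n)·log Q, log Q = n(E° − E)/0.0592 = −4.155.
The balanced reaction is 2 Au3+(aq) + 3 Hg(l) → 2 Au(s) + 3 Hg2+(aq), so Q = [Hg2+(aq)]^3 / [Au3+(aq)]^2.
Solving for the unknown gives log [Au3+(aq)] = −0.216, so [Au3+(aq)] ≈ 0.61 M.

0.61 M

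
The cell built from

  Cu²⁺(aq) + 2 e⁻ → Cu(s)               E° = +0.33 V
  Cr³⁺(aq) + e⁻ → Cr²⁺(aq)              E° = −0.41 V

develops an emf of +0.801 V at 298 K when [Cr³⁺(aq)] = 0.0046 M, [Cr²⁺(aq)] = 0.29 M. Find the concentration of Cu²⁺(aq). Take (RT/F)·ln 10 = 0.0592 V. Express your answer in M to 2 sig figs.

The Cu²⁺/Cu couple has the larger reduction potential, so it is the cathode: E°cell = +0.33 − (−0.41) = +0.74 V and n = 2.
Since E = E° − (0.0592/n)·log Q, log Q = n(E° − E)/0.0592 = −2.061.
For Cu²⁺(aq) + 2 Cr²⁺(aq) → Cu(s) + 2 Cr³⁺(aq), the reaction quotient is Q = [Cr³⁺(aq)]^2 / ([Cu²⁺(aq)]·[Cr²⁺(aq)]^2).
Isolating [Cu²⁺(aq)] in Q = 10^{−2.061} yields log [Cu²⁺(aq)] = −1.538, i.e. 0.029 M.

0.029 M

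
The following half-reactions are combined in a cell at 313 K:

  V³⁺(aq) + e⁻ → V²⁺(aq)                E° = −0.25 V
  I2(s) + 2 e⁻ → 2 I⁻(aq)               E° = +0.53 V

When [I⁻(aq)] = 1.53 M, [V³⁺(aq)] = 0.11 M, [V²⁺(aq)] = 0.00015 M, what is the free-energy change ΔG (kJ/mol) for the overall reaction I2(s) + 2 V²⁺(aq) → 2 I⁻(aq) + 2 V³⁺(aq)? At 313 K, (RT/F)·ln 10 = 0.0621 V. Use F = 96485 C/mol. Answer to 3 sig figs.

−114 kJ/mol

With I₂/I⁻ reduced at the cathode, E°cell = +0.53 − (−0.25) = +0.78 V and n = 2.
The reaction quotient is ([I⁻(aq)]^2·[V³⁺(aq)]^2) / [V²⁺(aq)]^2 = 1.26×10^6; by Nernst, E = +0.78 − (0.0621/2)(6.100) = +0.5906 V.
Then ΔG = −nFE = −2 × 96485 × +0.5906 J/mol = −114 kJ/mol.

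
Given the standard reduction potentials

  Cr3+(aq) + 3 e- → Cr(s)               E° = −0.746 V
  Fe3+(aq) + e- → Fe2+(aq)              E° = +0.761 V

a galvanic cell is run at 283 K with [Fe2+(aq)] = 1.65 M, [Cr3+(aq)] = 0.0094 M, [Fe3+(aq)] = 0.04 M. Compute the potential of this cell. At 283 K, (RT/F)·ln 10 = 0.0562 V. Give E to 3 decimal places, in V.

+1.454 V

Fe³⁺/Fe²⁺ is reduced (cathode, E° = +0.761 V) and Cr³⁺/Cr is oxidized (anode).
E°cell = +0.761 − (−0.746) = +1.507 V, with n = 3 electrons transferred.
The balanced reaction is 3 Fe3+(aq) + Cr(s) → 3 Fe2+(aq) + Cr3+(aq), so Q = ([Fe2+(aq)]^3·[Cr3+(aq)]) / [Fe3+(aq)]^3 = 660 and log Q = 2.819.
Applying E = E° − (RT ln10/nF)·log Q gives +1.507 − (0.0562/3)(2.819) = +1.454 V.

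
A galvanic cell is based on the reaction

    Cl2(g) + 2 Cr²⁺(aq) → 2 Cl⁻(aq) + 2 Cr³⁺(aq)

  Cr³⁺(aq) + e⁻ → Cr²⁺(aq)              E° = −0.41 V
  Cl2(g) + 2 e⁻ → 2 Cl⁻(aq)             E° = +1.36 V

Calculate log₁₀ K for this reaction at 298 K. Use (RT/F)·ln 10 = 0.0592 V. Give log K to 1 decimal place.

log K = 59.8

The Cl₂/Cl⁻ couple is reduced (cathode); E°cell = +1.36 − (−0.41) = +1.77 V with n = 2.
At equilibrium E = 0, so log K = nE°cell / 0.0592 = (2)(+1.77) / 0.0592 = 59.8.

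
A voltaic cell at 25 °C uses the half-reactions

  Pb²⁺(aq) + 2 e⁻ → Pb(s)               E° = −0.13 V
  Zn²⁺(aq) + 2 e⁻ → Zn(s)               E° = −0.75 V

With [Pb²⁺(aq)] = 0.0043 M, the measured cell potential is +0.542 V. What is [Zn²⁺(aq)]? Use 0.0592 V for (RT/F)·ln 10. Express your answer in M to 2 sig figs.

1.9 M

The Pb²⁺/Pb couple has the larger reduction potential, so it is the cathode: E°cell = −0.13 − (−0.75) = +0.62 V and n = 2.
Rearranging E = E° − (0.0592/n)·log Q gives log Q = 2(+0.62 − (+0.542))/0.0592 = 2.635.
For Pb²⁺(aq) + Zn(s) → Pb(s) + Zn²⁺(aq), the reaction quotient is Q = [Zn²⁺(aq)] / [Pb²⁺(aq)].
Isolating [Zn²⁺(aq)] in Q = 10^{2.635} yields log [Zn²⁺(aq)] = 0.268, i.e. 1.9 M.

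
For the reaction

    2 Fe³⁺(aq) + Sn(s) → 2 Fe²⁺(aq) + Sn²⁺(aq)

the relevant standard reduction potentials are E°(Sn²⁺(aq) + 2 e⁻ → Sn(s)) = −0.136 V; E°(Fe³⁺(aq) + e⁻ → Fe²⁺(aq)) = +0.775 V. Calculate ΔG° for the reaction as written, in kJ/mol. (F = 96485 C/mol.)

In the reaction as written Fe³⁺(aq) is reduced, so the Fe³⁺/Fe²⁺ couple is the cathode and Sn²⁺/Sn is the anode.
E°cell = +0.775 − (−0.136) = +0.911 V; balancing electrons gives n = 2.
ΔG° = −nFE°cell = −(2)(96485)(+0.911) J/mol = −176 kJ/mol.

−176 kJ/mol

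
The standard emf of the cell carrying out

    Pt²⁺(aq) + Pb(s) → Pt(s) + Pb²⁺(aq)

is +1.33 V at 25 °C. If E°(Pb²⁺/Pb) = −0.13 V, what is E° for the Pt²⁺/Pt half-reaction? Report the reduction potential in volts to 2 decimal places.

+1.20 V

In the reaction as written the Pt²⁺/Pt couple is reduced (cathode) and Pb²⁺/Pb is oxidized (anode), so E°cell = E°(Pt²⁺/Pt) − E°(Pb²⁺/Pb).
E°(Pt²⁺/Pt) = E°cell + E°(anode) = +1.33 + (−0.13) = +1.20 V.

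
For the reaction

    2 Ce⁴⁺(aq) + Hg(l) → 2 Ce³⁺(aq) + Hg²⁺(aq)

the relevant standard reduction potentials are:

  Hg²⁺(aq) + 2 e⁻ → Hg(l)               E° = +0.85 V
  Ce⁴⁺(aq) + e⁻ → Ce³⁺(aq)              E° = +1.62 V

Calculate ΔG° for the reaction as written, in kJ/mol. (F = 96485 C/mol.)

In the reaction as written Ce⁴⁺(aq) is reduced, so the Ce⁴⁺/Ce³⁺ couple is the cathode and Hg²⁺/Hg is the anode.
E°cell = +1.62 − (+0.85) = +0.77 V; balancing electrons gives n = 2.
ΔG° = −nFE°cell = −(2)(96485)(+0.77) J/mol = −149 kJ/mol.

−149 kJ/mol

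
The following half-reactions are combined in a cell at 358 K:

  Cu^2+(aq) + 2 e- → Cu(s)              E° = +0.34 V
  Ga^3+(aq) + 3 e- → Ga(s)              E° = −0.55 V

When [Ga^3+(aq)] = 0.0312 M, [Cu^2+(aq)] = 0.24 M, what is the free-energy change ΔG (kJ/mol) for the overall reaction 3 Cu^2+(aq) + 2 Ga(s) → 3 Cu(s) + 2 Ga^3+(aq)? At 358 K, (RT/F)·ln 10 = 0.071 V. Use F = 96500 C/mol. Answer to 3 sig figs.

With Cu²⁺/Cu reduced at the cathode, E°cell = +0.34 − (−0.55) = +0.89 V and n = 6.
The reaction quotient is [Ga^3+(aq)]^2 / [Cu^2+(aq)]^3 = 0.0704; by Nernst, E = +0.89 − (0.071/6)(−1.152) = +0.9036 V.
ΔG = −nFE = −(6)(96500)(+0.9036) J/mol = −523 kJ/mol.

−523 kJ/mol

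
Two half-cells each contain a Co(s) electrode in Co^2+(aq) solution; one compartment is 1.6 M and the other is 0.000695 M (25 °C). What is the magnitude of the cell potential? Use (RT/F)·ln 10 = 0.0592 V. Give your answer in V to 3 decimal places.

0.100 V

For a concentration cell E°cell = 0, since both electrodes use the same couple.
The compartment with the higher Co^2+(aq) concentration (1.6 M) acts as the cathode; ions are reduced there and produced at the dilute (0.000695 M) anode.
With n = 2, Ecell = −(0.0592/2)·log([dilute]/[conc]) = −(0.0592/2)·log(0.000695/1.6) = +0.100 V.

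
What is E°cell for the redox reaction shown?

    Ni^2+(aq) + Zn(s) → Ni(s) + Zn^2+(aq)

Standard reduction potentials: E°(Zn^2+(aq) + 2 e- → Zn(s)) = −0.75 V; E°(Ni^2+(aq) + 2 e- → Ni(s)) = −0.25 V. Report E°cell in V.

+0.50 V

Ni^2+(aq) gains electrons, so the Ni²⁺/Ni couple is the cathode; the Zn²⁺/Zn couple is the anode.
E°cell = E°(cathode) − E°(anode) = −0.25 − (−0.75) = +0.50 V.
The positive value indicates the reaction is spontaneous as written.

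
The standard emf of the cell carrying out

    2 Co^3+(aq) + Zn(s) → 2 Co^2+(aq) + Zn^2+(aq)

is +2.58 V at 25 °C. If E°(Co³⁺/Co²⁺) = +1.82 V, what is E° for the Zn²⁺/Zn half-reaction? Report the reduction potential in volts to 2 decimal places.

In the reaction as written the Co³⁺/Co²⁺ couple is reduced (cathode) and Zn²⁺/Zn is oxidized (anode), so E°cell = E°(Co³⁺/Co²⁺) − E°(Zn²⁺/Zn).
E°(Zn²⁺/Zn) = E°(cathode) − E°cell = +1.82 − (+2.58) = −0.76 V.

−0.76 V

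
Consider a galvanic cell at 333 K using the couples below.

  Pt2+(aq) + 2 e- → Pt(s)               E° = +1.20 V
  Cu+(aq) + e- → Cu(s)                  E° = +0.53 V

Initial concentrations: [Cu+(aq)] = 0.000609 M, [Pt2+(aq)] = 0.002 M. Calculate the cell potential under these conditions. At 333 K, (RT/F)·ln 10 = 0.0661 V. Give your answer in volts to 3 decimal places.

Since E°(Pt²⁺/Pt) > E°(Cu⁺/Cu), Pt²⁺/Pt serves as the cathode.
E°cell = E°cat − E°an = +1.20 − (+0.53) = +0.67 V; n = 2.
The balanced reaction is Pt2+(aq) + 2 Cu(s) → Pt(s) + 2 Cu+(aq), so Q = [Cu+(aq)]^2 / [Pt2+(aq)] = 0.000185 and log Q = −3.732.
E = E° − (0.0661/n)·log Q = +0.67 − (0.0661/2)(−3.732) = +0.793 V.

+0.793 V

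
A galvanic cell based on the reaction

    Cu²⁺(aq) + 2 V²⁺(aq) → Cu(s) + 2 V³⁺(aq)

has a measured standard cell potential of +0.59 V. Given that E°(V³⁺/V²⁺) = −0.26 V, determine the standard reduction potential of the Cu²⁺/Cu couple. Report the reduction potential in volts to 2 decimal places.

+0.33 V

In the reaction as written the Cu²⁺/Cu couple is reduced (cathode) and V³⁺/V²⁺ is oxidized (anode), so E°cell = E°(Cu²⁺/Cu) − E°(V³⁺/V²⁺).
E°(Cu²⁺/Cu) = E°cell + E°(anode) = +0.59 + (−0.26) = +0.33 V.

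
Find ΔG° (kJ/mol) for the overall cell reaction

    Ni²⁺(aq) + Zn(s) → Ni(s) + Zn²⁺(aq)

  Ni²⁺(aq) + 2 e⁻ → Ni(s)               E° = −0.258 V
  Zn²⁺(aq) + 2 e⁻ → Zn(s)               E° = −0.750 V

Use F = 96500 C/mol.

−95.0 kJ/mol

In the reaction as written Ni²⁺(aq) is reduced, so the Ni²⁺/Ni couple is the cathode and Zn²⁺/Zn is the anode.
E°cell = −0.258 − (−0.750) = +0.492 V; balancing electrons gives n = 2.
ΔG° = −nFE°cell = −(2)(96500)(+0.492) J/mol = −95.0 kJ/mol.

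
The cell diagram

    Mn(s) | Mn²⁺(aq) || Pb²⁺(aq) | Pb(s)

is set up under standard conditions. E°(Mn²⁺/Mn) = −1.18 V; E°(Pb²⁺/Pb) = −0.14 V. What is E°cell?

+1.04 V

By convention the left-hand electrode in cell notation is the anode (oxidation) and the right-hand electrode is the cathode (reduction).
E°cell = E°(right) − E°(left) = −0.14 − (−1.18) = +1.04 V.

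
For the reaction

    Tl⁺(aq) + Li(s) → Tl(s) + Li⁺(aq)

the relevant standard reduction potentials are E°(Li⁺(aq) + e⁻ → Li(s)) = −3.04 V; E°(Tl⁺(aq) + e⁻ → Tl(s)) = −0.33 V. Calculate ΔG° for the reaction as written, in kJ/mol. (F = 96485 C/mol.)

In the reaction as written Tl⁺(aq) is reduced, so the Tl⁺/Tl couple is the cathode and Li⁺/Li is the anode.
E°cell = −0.33 − (−3.04) = +2.71 V; balancing electrons gives n = 1.
ΔG° = −nFE°cell = −(1)(96485)(+2.71) J/mol = −261 kJ/mol.

−261 kJ/mol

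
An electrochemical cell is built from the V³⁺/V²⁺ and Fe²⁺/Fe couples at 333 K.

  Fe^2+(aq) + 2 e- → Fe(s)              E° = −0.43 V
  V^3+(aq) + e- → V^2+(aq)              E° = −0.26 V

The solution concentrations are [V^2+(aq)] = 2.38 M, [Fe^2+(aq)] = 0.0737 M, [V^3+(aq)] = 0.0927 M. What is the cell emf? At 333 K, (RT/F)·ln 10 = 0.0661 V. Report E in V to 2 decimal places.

The V³⁺/V²⁺ couple has the more positive E°, so it is the cathode; Fe²⁺/Fe is the anode.
E°cell = E°cat − E°an = −0.26 − (−0.43) = +0.17 V; n = 2.
Balancing gives 2 V^3+(aq) + Fe(s) → 2 V^2+(aq) + Fe^2+(aq); hence Q = ([V^2+(aq)]^2·[Fe^2+(aq)]) / [V^3+(aq)]^2 = 48.6 (log Q = 1.686).
Applying E = E° − (RT ln10/nF)·log Q gives +0.17 − (0.0661/2)(1.686) = +0.11 V.

+0.11 V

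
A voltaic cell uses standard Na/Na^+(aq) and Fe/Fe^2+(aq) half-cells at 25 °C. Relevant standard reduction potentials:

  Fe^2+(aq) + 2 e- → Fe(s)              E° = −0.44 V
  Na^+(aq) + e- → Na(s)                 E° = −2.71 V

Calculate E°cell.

The Fe²⁺/Fe couple has the higher E°, so Fe ion is reduced (cathode) and Na is oxidized (anode).
E°cell = E°(cathode) − E°(anode) = −0.44 − (−2.71) = +2.27 V.

+2.27 V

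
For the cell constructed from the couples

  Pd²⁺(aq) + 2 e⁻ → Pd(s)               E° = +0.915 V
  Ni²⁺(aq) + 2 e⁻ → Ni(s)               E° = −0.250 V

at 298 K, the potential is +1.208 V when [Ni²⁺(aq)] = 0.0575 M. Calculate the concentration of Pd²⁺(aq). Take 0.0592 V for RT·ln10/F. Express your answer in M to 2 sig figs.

Pd²⁺/Pd is the cathode (higher E°); E°cell = +0.915 − (−0.250) = +1.165 V with n = 2.
Since E = E° − (0.0592/n)·log Q, log Q = n(E° − E)/0.0592 = −1.453.
The balanced reaction is Pd²⁺(aq) + Ni(s) → Pd(s) + Ni²⁺(aq), so Q = [Ni²⁺(aq)] / [Pd²⁺(aq)].
Substituting the known concentrations and solving, log [Pd²⁺(aq)] = 0.213 and [Pd²⁺(aq)] = 1.6 M.

1.6 M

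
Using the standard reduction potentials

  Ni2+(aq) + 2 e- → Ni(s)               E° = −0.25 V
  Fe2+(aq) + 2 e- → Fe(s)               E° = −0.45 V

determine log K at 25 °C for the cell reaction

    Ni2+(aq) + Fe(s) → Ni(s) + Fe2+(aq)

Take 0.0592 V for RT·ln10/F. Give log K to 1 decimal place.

log K = 6.8

The Ni²⁺/Ni couple is reduced (cathode); E°cell = −0.25 − (−0.45) = +0.20 V with n = 2.
At equilibrium E = 0, so log K = nE°cell / 0.0592 = (2)(+0.20) / 0.0592 = 6.8.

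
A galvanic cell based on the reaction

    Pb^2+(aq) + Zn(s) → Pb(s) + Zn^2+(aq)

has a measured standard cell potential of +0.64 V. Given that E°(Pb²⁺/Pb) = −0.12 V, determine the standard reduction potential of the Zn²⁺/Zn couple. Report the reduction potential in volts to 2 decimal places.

−0.76 V

In the reaction as written the Pb²⁺/Pb couple is reduced (cathode) and Zn²⁺/Zn is oxidized (anode), so E°cell = E°(Pb²⁺/Pb) − E°(Zn²⁺/Zn).
E°(Zn²⁺/Zn) = E°(cathode) − E°cell = −0.12 − (+0.64) = −0.76 V.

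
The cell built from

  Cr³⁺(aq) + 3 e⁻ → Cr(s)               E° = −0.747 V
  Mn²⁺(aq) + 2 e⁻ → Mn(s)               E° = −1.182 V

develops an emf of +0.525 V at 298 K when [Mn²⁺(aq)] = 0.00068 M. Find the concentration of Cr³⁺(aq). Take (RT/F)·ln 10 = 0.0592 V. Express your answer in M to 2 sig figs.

0.65 M

With Cr³⁺/Cr at the cathode and Mn²⁺/Mn at the anode, E°cell = −0.747 − (−1.182) = +0.435 V (n = 6).
Rearranging E = E° − (0.0592/n)·log Q gives log Q = 6(+0.435 − (+0.525))/0.0592 = −9.122.
The balanced reaction is 2 Cr³⁺(aq) + 3 Mn(s) → 2 Cr(s) + 3 Mn²⁺(aq), so Q = [Mn²⁺(aq)]^3 / [Cr³⁺(aq)]^2.
Isolating [Cr³⁺(aq)] in Q = 10^{−9.122} yields log [Cr³⁺(aq)] = −0.190, i.e. 0.65 M.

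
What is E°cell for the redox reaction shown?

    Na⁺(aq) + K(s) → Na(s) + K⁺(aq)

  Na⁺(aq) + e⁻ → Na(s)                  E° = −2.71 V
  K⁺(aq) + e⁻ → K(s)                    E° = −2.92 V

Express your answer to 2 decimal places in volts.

Na⁺(aq) gains electrons, so the Na⁺/Na couple is the cathode; the K⁺/K couple is the anode.
E°cell = E°(cathode) − E°(anode) = −2.71 − (−2.92) = +0.21 V.

+0.21 V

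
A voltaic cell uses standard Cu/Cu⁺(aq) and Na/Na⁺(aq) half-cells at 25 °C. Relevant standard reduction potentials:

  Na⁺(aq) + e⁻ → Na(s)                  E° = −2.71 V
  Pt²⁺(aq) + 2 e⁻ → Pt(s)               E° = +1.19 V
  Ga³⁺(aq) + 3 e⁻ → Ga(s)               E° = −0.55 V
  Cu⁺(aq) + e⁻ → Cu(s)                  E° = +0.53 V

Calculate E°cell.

Of the two couples in this cell, the one with the more positive reduction potential is reduced at the cathode: here that is Cu⁺/Cu (+0.53 V); Na⁺/Na (−2.71 V) is the anode.
E°cell = E°(cathode) − E°(anode) = +0.53 − (−2.71) = +3.24 V.

+3.24 V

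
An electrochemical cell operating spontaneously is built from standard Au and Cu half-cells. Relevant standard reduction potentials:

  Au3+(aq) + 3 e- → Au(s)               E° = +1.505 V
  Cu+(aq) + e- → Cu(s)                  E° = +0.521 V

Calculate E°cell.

The Au³⁺/Au couple has the higher E°, so Au ion is reduced (cathode) and Cu is oxidized (anode).
E°cell = E°(cathode) − E°(anode) = +1.505 − (+0.521) = +0.984 V.

+0.984 V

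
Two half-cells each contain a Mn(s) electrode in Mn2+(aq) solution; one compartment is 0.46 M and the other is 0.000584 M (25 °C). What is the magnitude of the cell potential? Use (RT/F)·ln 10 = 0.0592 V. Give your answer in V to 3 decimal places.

0.086 V

For a concentration cell E°cell = 0, since both electrodes use the same couple.
The compartment with the higher Mn2+(aq) concentration (0.46 M) acts as the cathode; ions are reduced there and produced at the dilute (0.000584 M) anode.
With n = 2, Ecell = −(0.0592/2)·log([dilute]/[conc]) = −(0.0592/2)·log(0.000584/0.46) = +0.086 V.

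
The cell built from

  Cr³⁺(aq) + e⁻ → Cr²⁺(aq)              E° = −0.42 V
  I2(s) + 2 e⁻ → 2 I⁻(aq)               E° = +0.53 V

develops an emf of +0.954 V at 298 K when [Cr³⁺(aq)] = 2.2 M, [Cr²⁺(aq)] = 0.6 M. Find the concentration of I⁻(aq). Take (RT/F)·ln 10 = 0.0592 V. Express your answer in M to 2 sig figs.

With I₂/I⁻ at the cathode and Cr³⁺/Cr²⁺ at the anode, E°cell = +0.53 − (−0.42) = +0.95 V (n = 2).
From the Nernst equation, log Q = n(E° − E)/0.0592 = 2·(+0.95 − (+0.954))/0.0592 = −0.135.
Balancing electrons gives I2(s) + 2 Cr²⁺(aq) → 2 I⁻(aq) + 2 Cr³⁺(aq); thus Q = ([I⁻(aq)]^2·[Cr³⁺(aq)]^2) / [Cr²⁺(aq)]^2.
Solving for the unknown gives log [I⁻(aq)] = −0.632, so [I⁻(aq)] ≈ 0.23 M.

0.23 M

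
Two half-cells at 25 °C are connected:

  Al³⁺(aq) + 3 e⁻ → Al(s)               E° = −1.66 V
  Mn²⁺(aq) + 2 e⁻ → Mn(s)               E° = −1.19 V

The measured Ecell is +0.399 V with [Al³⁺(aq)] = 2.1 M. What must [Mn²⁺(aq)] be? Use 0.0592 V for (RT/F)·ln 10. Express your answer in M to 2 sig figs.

Mn²⁺/Mn is the cathode (higher E°); E°cell = −1.19 − (−1.66) = +0.47 V with n = 6.
Since E = E° − (0.0592/n)·log Q, log Q = n(E° − E)/0.0592 = 7.196.
For 3 Mn²⁺(aq) + 2 Al(s) → 3 Mn(s) + 2 Al³⁺(aq), the reaction quotient is Q = [Al³⁺(aq)]^2 / [Mn²⁺(aq)]^3.
Solving for the unknown gives log [Mn²⁺(aq)] = −2.184, so [Mn²⁺(aq)] ≈ 0.0065 M.

0.0065 M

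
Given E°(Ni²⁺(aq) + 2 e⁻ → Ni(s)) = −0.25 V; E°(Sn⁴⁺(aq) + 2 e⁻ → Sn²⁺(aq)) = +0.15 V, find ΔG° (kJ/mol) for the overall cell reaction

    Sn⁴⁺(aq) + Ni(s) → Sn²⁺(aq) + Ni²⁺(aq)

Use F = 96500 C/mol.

In the reaction as written Sn⁴⁺(aq) is reduced, so the Sn⁴⁺/Sn²⁺ couple is the cathode and Ni²⁺/Ni is the anode.
E°cell = +0.15 − (−0.25) = +0.40 V; balancing electrons gives n = 2.
ΔG° = −nFE°cell = −(2)(96500)(+0.40) J/mol = −77.2 kJ/mol.

−77.2 kJ/mol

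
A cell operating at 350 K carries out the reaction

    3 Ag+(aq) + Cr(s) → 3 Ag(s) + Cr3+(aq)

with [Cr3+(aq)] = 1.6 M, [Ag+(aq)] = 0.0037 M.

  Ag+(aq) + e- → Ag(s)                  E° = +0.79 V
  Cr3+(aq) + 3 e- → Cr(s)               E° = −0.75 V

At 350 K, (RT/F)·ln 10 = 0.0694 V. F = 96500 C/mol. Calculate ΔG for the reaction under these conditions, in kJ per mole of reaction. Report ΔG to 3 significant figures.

−396 kJ/mol

The standard cell potential is +0.79 − (−0.75) = +1.54 V, with n = 3 electrons in the balanced equation.
Q = [Cr3+(aq)] / [Ag+(aq)]^3 = 3.16×10^7, so log Q = 7.500 and E = +1.54 − (0.0694/3)(7.500) = +1.3665 V.
Then ΔG = −nFE = −3 × 96500 × +1.3665 J/mol = −396 kJ/mol.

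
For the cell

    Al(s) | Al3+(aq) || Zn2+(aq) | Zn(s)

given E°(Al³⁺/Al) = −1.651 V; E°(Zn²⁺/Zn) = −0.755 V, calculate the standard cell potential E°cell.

+0.896 V

By convention the left-hand electrode in cell notation is the anode (oxidation) and the right-hand electrode is the cathode (reduction).
E°cell = E°(right) − E°(left) = −0.755 − (−1.651) = +0.896 V.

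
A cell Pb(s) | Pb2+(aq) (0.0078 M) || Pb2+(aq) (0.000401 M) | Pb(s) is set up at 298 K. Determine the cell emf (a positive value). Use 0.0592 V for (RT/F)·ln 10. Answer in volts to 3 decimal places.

For a concentration cell E°cell = 0, since both electrodes use the same couple.
The compartment with the higher Pb2+(aq) concentration (0.0078 M) acts as the cathode; ions are reduced there and produced at the dilute (0.000401 M) anode.
With n = 2, Ecell = −(0.0592/2)·log([dilute]/[conc]) = −(0.0592/2)·log(0.000401/0.0078) = +0.038 V.

0.038 V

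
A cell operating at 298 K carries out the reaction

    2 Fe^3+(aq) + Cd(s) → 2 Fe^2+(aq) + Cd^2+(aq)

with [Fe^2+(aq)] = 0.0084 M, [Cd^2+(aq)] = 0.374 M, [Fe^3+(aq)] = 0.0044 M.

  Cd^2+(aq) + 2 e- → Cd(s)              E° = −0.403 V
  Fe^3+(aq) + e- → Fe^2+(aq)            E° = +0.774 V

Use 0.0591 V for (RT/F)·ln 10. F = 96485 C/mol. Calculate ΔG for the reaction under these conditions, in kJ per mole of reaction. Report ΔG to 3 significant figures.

E°cell = +0.774 − (−0.403) = +1.177 V; the balanced reaction transfers n = 2 electrons.
Here Q = ([Fe^2+(aq)]^2·[Cd^2+(aq)]) / [Fe^3+(aq)]^2 = 1.36 (log Q = 0.135), giving E = +1.177 − (0.0591/2)·(0.135) = +1.1730 V.
ΔG = −nFE = −(2)(96485)(+1.1730) J/mol = −226 kJ/mol.

−226 kJ/mol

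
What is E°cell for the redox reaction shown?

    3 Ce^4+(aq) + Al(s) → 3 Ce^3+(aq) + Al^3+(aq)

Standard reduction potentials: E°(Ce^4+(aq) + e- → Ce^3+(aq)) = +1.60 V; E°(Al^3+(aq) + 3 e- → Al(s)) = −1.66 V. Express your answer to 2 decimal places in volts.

+3.26 V

In the reaction as written, Ce^4+(aq) is reduced (cathode) and Al^3+(aq) is produced by oxidation at the anode.
E°cell = E°(cathode) − E°(anode) = +1.60 − (−1.66) = +3.26 V.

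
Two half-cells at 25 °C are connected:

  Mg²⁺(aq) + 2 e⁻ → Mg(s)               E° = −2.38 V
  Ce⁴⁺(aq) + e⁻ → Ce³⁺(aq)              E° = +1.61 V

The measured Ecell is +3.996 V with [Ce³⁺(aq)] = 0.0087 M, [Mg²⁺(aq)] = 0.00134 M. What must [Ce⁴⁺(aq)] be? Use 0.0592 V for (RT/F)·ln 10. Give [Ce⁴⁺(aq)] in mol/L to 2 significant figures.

0.00040 M

Ce⁴⁺/Ce³⁺ is the cathode (higher E°); E°cell = +1.61 − (−2.38) = +3.99 V with n = 2.
Since E = E° − (0.0592/n)·log Q, log Q = n(E° − E)/0.0592 = −0.203.
Balancing electrons gives 2 Ce⁴⁺(aq) + Mg(s) → 2 Ce³⁺(aq) + Mg²⁺(aq); thus Q = ([Ce³⁺(aq)]^2·[Mg²⁺(aq)]) / [Ce⁴⁺(aq)]^2.
Substituting the known concentrations and solving, log [Ce⁴⁺(aq)] = −3.395 and [Ce⁴⁺(aq)] = 0.00040 M.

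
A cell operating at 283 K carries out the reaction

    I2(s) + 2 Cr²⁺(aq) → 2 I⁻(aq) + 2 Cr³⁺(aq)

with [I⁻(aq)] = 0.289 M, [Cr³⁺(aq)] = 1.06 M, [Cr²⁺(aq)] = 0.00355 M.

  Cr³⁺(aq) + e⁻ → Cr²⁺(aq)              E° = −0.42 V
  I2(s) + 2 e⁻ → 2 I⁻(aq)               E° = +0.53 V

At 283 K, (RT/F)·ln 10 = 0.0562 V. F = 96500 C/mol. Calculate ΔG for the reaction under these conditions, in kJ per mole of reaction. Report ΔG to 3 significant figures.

−162 kJ/mol

The standard cell potential is +0.53 − (−0.42) = +0.95 V, with n = 2 electrons in the balanced equation.
Here Q = ([I⁻(aq)]^2·[Cr³⁺(aq)]^2) / [Cr²⁺(aq)]^2 = 7.45×10^3 (log Q = 3.872), giving E = +0.95 − (0.0562/2)·(3.872) = +0.8412 V.
ΔG = −nFE = −(2)(96500)(+0.8412) J/mol = −162 kJ/mol.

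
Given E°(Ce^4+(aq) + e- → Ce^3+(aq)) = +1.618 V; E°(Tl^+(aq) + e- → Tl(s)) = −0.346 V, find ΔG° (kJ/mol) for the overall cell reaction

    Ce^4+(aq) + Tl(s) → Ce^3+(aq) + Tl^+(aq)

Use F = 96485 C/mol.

In the reaction as written Ce^4+(aq) is reduced, so the Ce⁴⁺/Ce³⁺ couple is the cathode and Tl⁺/Tl is the anode.
E°cell = +1.618 − (−0.346) = +1.964 V; balancing electrons gives n = 1.
ΔG° = −nFE°cell = −(1)(96485)(+1.964) J/mol = −189 kJ/mol.

−189 kJ/mol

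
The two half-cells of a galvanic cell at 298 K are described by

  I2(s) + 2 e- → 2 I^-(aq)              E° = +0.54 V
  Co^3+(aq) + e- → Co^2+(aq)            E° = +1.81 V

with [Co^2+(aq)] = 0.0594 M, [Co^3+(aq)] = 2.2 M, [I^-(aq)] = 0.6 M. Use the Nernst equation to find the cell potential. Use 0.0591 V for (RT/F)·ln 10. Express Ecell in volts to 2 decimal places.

+1.35 V

The Co³⁺/Co²⁺ couple has the more positive E°, so it is the cathode; I₂/I⁻ is the anode.
The standard potential is +1.81 − (+0.54) = +1.27 V and the balanced reaction transfers n = 2 electrons.
The balanced reaction is 2 Co^3+(aq) + 2 I^-(aq) → 2 Co^2+(aq) + I2(s), so Q = [Co^2+(aq)]^2 / ([Co^3+(aq)]^2·[I^-(aq)]^2) = 0.00202 and log Q = −2.694.
Applying E = E° − (RT ln10/nF)·log Q gives +1.27 − (0.0591/2)(−2.694) = +1.35 V.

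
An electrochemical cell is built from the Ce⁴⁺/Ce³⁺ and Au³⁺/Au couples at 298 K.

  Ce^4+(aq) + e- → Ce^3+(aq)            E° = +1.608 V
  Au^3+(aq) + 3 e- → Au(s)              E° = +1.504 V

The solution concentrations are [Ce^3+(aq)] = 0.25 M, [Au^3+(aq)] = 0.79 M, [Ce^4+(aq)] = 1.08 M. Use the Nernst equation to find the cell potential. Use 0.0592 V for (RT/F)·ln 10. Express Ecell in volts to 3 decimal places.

+0.144 V

Ce⁴⁺/Ce³⁺ is reduced (cathode, E° = +1.608 V) and Au³⁺/Au is oxidized (anode).
E°cell = E°cat − E°an = +1.608 − (+1.504) = +0.104 V; n = 3.
Balancing gives 3 Ce^4+(aq) + Au(s) → 3 Ce^3+(aq) + Au^3+(aq); hence Q = ([Ce^3+(aq)]^3·[Au^3+(aq)]) / [Ce^4+(aq)]^3 = 0.0098 (log Q = −2.009).
By the Nernst equation, E = +0.104 − (0.0592/3)·(−2.009) = +0.144 V.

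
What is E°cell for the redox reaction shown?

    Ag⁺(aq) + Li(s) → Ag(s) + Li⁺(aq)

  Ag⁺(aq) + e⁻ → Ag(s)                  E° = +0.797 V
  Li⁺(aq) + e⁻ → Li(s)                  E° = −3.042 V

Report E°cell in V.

+3.839 V

Ag⁺(aq) gains electrons, so the Ag⁺/Ag couple is the cathode; the Li⁺/Li couple is the anode.
E°cell = E°(cathode) − E°(anode) = +0.797 − (−3.042) = +3.839 V.
The positive value indicates the reaction is spontaneous as written.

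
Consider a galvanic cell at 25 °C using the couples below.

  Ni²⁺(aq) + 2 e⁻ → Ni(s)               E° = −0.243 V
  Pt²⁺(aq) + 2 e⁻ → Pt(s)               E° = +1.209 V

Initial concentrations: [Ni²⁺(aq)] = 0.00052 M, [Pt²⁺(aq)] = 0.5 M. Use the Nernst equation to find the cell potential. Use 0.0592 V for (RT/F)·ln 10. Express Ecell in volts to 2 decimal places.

+1.54 V

The Pt²⁺/Pt couple has the more positive E°, so it is the cathode; Ni²⁺/Ni is the anode.
E°cell = E°cat − E°an = +1.209 − (−0.243) = +1.452 V; n = 2.
The balanced reaction is Pt²⁺(aq) + Ni(s) → Pt(s) + Ni²⁺(aq), so Q = [Ni²⁺(aq)] / [Pt²⁺(aq)] = 0.00104 and log Q = −2.983.
Applying E = E° − (RT ln10/nF)·log Q gives +1.452 − (0.0592/2)(−2.983) = +1.54 V.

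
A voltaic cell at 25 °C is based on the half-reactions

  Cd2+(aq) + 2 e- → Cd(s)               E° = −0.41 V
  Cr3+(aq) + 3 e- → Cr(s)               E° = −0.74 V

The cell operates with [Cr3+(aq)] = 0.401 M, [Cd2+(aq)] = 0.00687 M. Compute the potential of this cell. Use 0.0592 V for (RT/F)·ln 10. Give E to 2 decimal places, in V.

+0.27 V

The Cd²⁺/Cd couple has the more positive E°, so it is the cathode; Cr³⁺/Cr is the anode.
E°cell = −0.41 − (−0.74) = +0.33 V, with n = 6 electrons transferred.
The balanced reaction is 3 Cd2+(aq) + 2 Cr(s) → 3 Cd(s) + 2 Cr3+(aq), so Q = [Cr3+(aq)]^2 / [Cd2+(aq)]^3 = 4.96×10^5 and log Q = 5.695.
Applying E = E° − (RT ln10/nF)·log Q gives +0.33 − (0.0592/6)(5.695) = +0.27 V.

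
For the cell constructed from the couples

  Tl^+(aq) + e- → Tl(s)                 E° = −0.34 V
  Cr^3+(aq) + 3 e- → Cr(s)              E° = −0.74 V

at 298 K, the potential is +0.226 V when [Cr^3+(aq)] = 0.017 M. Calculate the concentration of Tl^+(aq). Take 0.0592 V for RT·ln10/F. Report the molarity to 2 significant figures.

0.00030 M

With Tl⁺/Tl at the cathode and Cr³⁺/Cr at the anode, E°cell = −0.34 − (−0.74) = +0.40 V (n = 3).
Rearranging E = E° − (0.0592/n)·log Q gives log Q = 3(+0.40 − (+0.226))/0.0592 = 8.818.
For 3 Tl^+(aq) + Cr(s) → 3 Tl(s) + Cr^3+(aq), the reaction quotient is Q = [Cr^3+(aq)] / [Tl^+(aq)]^3.
Solving for the unknown gives log [Tl^+(aq)] = −3.529, so [Tl^+(aq)] ≈ 0.00030 M.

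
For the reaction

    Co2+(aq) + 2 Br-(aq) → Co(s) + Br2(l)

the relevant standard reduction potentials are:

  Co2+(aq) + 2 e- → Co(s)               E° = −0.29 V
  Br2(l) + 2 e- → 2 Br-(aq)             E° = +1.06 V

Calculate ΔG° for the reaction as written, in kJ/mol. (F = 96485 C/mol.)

In the reaction as written Co2+(aq) is reduced, so the Co²⁺/Co couple is the cathode and Br₂/Br⁻ is the anode.
E°cell = −0.29 − (+1.06) = −1.35 V; balancing electrons gives n = 2.
ΔG° = −nFE°cell = −(2)(96485)(−1.35) J/mol = +261 kJ/mol.

+261 kJ/mol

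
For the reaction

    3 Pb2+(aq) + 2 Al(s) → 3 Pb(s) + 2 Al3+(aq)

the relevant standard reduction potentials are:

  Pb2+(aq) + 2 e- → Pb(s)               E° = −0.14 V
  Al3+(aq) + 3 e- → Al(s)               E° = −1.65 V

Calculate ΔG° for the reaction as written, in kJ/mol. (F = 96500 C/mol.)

In the reaction as written Pb2+(aq) is reduced, so the Pb²⁺/Pb couple is the cathode and Al³⁺/Al is the anode.
E°cell = −0.14 − (−1.65) = +1.51 V; balancing electrons gives n = 6.
ΔG° = −nFE°cell = −(6)(96500)(+1.51) J/mol = −874 kJ/mol.

−874 kJ/mol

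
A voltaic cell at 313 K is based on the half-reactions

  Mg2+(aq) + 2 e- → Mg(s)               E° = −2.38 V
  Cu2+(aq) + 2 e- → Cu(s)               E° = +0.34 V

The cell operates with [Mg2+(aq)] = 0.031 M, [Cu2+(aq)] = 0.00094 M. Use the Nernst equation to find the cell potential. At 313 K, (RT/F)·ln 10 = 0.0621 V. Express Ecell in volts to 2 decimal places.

Since E°(Cu²⁺/Cu) > E°(Mg²⁺/Mg), Cu²⁺/Cu serves as the cathode.
The standard potential is +0.34 − (−2.38) = +2.72 V and the balanced reaction transfers n = 2 electrons.
Balancing gives Cu2+(aq) + Mg(s) → Cu(s) + Mg2+(aq); hence Q = [Mg2+(aq)] / [Cu2+(aq)] = 33 (log Q = 1.518).
Applying E = E° − (RT ln10/nF)·log Q gives +2.72 − (0.0621/2)(1.518) = +2.67 V.

+2.67 V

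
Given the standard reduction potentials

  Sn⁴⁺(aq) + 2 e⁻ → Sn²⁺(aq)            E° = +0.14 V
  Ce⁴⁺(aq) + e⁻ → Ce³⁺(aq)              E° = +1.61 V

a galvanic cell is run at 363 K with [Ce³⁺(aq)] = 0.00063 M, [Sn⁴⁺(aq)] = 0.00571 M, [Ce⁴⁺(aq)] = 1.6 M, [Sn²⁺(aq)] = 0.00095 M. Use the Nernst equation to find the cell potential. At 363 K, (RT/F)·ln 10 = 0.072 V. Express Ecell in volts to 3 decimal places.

The Ce⁴⁺/Ce³⁺ couple has the more positive E°, so it is the cathode; Sn⁴⁺/Sn²⁺ is the anode.
E°cell = +1.61 − (+0.14) = +1.47 V, with n = 2 electrons transferred.
For the overall reaction 2 Ce⁴⁺(aq) + Sn²⁺(aq) → 2 Ce³⁺(aq) + Sn⁴⁺(aq), Q = ([Ce³⁺(aq)]^2·[Sn⁴⁺(aq)]) / ([Ce⁴⁺(aq)]^2·[Sn²⁺(aq)]) = 9.32×10^−7, giving log Q = −6.031.
By the Nernst equation, E = +1.47 − (0.072/2)·(−6.031) = +1.687 V.

+1.687 V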